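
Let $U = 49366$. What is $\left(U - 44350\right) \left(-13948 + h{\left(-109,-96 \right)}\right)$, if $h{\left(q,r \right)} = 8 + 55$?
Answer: $-69647160$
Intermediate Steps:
$h{\left(q,r \right)} = 63$
$\left(U - 44350\right) \left(-13948 + h{\left(-109,-96 \right)}\right) = \left(49366 - 44350\right) \left(-13948 + 63\right) = 5016 \left(-13885\right) = -69647160$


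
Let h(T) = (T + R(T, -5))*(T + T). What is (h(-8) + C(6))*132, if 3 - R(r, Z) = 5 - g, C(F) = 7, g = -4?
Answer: 30492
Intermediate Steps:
R(r, Z) = -6 (R(r, Z) = 3 - (5 - 1*(-4)) = 3 - (5 + 4) = 3 - 1*9 = 3 - 9 = -6)
h(T) = 2*T*(-6 + T) (h(T) = (T - 6)*(T + T) = (-6 + T)*(2*T) = 2*T*(-6 + T))
(h(-8) + C(6))*132 = (2*(-8)*(-6 - 8) + 7)*132 = (2*(-8)*(-14) + 7)*132 = (224 + 7)*132 = 231*132 = 30492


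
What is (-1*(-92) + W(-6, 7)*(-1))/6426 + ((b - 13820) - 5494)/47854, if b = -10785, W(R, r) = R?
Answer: -13480463/21964986 ≈ -0.61372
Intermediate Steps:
(-1*(-92) + W(-6, 7)*(-1))/6426 + ((b - 13820) - 5494)/47854 = (-1*(-92) - 6*(-1))/6426 + ((-10785 - 13820) - 5494)/47854 = (92 + 6)*(1/6426) + (-24605 - 5494)*(1/47854) = 98*(1/6426) - 30099*1/47854 = 7/459 - 30099/47854 = -13480463/21964986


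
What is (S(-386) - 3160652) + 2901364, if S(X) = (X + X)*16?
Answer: -271640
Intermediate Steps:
S(X) = 32*X (S(X) = (2*X)*16 = 32*X)
(S(-386) - 3160652) + 2901364 = (32*(-386) - 3160652) + 2901364 = (-12352 - 3160652) + 2901364 = -3173004 + 2901364 = -271640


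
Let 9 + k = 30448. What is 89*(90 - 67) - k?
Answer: -28392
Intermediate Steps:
k = 30439 (k = -9 + 30448 = 30439)
89*(90 - 67) - k = 89*(90 - 67) - 1*30439 = 89*23 - 30439 = 2047 - 30439 = -28392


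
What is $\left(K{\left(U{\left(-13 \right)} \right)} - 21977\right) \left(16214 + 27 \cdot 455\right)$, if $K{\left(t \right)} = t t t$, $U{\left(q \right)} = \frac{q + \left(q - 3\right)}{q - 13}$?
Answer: $- \frac{11007549602137}{17576} \approx -6.2628 \cdot 10^{8}$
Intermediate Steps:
$U{\left(q \right)} = \frac{-3 + 2 q}{-13 + q}$ ($U{\left(q \right)} = \frac{q + \left(-3 + q\right)}{-13 + q} = \frac{-3 + 2 q}{-13 + q}$)
$K{\left(t \right)} = t^{3}$ ($K{\left(t \right)} = t^{2} t = t^{3}$)
$\left(K{\left(U{\left(-13 \right)} \right)} - 21977\right) \left(16214 + 27 \cdot 455\right) = \left(\left(\frac{-3 + 2 \left(-13\right)}{-13 - 13}\right)^{3} - 21977\right) \left(16214 + 27 \cdot 455\right) = \left(\left(\frac{-3 - 26}{-26}\right)^{3} - 21977\right) \left(16214 + 12285\right) = \left(\left(\left(- \frac{1}{26}\right) \left(-29\right)\right)^{3} - 21977\right) 28499 = \left(\left(\frac{29}{26}\right)^{3} - 21977\right) 28499 = \left(\frac{24389}{17576} - 21977\right) 28499 = \left(- \frac{386243363}{17576}\right) 28499 = - \frac{11007549602137}{17576}$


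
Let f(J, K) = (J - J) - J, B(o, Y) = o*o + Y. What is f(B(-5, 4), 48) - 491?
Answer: -520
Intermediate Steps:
B(o, Y) = Y + o² (B(o, Y) = o² + Y = Y + o²)
f(J, K) = -J (f(J, K) = 0 - J = -J)
f(B(-5, 4), 48) - 491 = -(4 + (-5)²) - 491 = -(4 + 25) - 491 = -1*29 - 491 = -29 - 491 = -520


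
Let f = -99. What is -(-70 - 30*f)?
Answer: -2900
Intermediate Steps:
-(-70 - 30*f) = -(-70 - 30*(-99)) = -(-70 + 2970) = -1*2900 = -2900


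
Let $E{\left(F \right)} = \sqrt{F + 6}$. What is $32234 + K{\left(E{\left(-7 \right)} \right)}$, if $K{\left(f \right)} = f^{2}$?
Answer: $32233$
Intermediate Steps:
$E{\left(F \right)} = \sqrt{6 + F}$
$32234 + K{\left(E{\left(-7 \right)} \right)} = 32234 + \left(\sqrt{6 - 7}\right)^{2} = 32234 + \left(\sqrt{-1}\right)^{2} = 32234 + i^{2} = 32234 - 1 = 32233$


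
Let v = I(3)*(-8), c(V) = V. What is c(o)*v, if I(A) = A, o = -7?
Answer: 168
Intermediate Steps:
v = -24 (v = 3*(-8) = -24)
c(o)*v = -7*(-24) = 168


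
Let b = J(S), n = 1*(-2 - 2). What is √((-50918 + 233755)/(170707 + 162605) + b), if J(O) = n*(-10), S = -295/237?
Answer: √17596942734/20832 ≈ 6.3678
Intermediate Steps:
n = -4 (n = 1*(-4) = -4)
S = -295/237 (S = -295*1/237 = -295/237 ≈ -1.2447)
J(O) = 40 (J(O) = -4*(-10) = 40)
b = 40
√((-50918 + 233755)/(170707 + 162605) + b) = √((-50918 + 233755)/(170707 + 162605) + 40) = √(182837/333312 + 40) = √(13515317/333312) = √17596942734/20832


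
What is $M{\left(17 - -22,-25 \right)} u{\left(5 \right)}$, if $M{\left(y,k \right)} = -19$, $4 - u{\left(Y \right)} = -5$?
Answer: $-171$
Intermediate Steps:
$u{\left(Y \right)} = 9$ ($u{\left(Y \right)} = 4 - -5 = 4 + 5 = 9$)
$M{\left(17 - -22,-25 \right)} u{\left(5 \right)} = \left(-19\right) 9 = -171$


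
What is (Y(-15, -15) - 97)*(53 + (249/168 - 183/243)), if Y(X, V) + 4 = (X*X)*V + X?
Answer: -850809065/4536 ≈ -1.8757e+5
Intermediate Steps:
Y(X, V) = -4 + X + V*X² (Y(X, V) = -4 + ((X*X)*V + X) = -4 + (X²*V + X) = -4 + (V*X² + X) = -4 + (X + V*X²) = -4 + X + V*X²)
(Y(-15, -15) - 97)*(53 + (249/168 - 183/243)) = ((-4 - 15 - 15*(-15)²) - 97)*(53 + (249/168 - 183/243)) = ((-4 - 15 - 15*225) - 97)*(53 + (249*(1/168) - 183*1/243)) = ((-4 - 15 - 3375) - 97)*(53 + (83/56 - 61/81)) = (-3394 - 97)*(53 + 3307/4536) = -3491*243715/4536 = -850809065/4536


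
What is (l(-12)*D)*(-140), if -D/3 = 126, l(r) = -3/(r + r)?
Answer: 6615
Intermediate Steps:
l(r) = -3/(2*r) (l(r) = -3*1/(2*r) = -3/(2*r))
D = -378 (D = -3*126 = -378)
(l(-12)*D)*(-140) = (-3/2/(-12)*(-378))*(-140) = (-3/2*(-1/12)*(-378))*(-140) = ((⅛)*(-378))*(-140) = -189/4*(-140) = 6615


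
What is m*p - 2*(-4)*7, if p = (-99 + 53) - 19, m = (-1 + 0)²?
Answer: -9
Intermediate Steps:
m = 1 (m = (-1)² = 1)
p = -65 (p = -46 - 19 = -65)
m*p - 2*(-4)*7 = 1*(-65) - 2*(-4)*7 = -65 + 8*7 = -65 + 56 = -9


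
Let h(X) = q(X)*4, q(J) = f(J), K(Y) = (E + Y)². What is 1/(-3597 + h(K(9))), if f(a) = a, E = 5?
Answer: -1/2813 ≈ -0.00035549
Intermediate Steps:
K(Y) = (5 + Y)²
q(J) = J
h(X) = 4*X (h(X) = X*4 = 4*X)
1/(-3597 + h(K(9))) = 1/(-3597 + 4*(5 + 9)²) = 1/(-3597 + 4*14²) = 1/(-3597 + 4*196) = 1/(-3597 + 784) = 1/(-2813) = -1/2813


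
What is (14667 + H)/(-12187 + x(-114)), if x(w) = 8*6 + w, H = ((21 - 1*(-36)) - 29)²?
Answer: -15451/12253 ≈ -1.2610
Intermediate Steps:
H = 784 (H = ((21 + 36) - 29)² = (57 - 29)² = 28² = 784)
x(w) = 48 + w
(14667 + H)/(-12187 + x(-114)) = (14667 + 784)/(-12187 + (48 - 114)) = 15451/(-12187 - 66) = 15451/(-12253) = 15451*(-1/12253) = -15451/12253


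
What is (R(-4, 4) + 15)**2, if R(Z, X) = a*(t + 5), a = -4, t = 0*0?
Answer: 25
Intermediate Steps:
t = 0
R(Z, X) = -20 (R(Z, X) = -4*(0 + 5) = -4*5 = -20)
(R(-4, 4) + 15)**2 = (-20 + 15)**2 = (-5)**2 = 25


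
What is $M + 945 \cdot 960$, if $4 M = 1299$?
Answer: $\frac{3630099}{4} \approx 9.0753 \cdot 10^{5}$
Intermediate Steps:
$M = \frac{1299}{4}$ ($M = \frac{1}{4} \cdot 1299 = \frac{1299}{4} \approx 324.75$)
$M + 945 \cdot 960 = \frac{1299}{4} + 945 \cdot 960 = \frac{1299}{4} + 907200 = \frac{3630099}{4}$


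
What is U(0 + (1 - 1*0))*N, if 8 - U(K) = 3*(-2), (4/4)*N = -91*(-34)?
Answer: 43316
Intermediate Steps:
N = 3094 (N = -91*(-34) = 3094)
U(K) = 14 (U(K) = 8 - 3*(-2) = 8 - 1*(-6) = 8 + 6 = 14)
U(0 + (1 - 1*0))*N = 14*3094 = 43316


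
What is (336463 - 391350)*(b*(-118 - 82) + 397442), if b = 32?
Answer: -21463122254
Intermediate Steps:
(336463 - 391350)*(b*(-118 - 82) + 397442) = (336463 - 391350)*(32*(-118 - 82) + 397442) = -54887*(32*(-200) + 397442) = -54887*(-6400 + 397442) = -54887*391042 = -21463122254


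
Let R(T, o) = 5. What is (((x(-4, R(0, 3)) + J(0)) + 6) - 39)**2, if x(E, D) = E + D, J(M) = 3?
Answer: 841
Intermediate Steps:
x(E, D) = D + E
(((x(-4, R(0, 3)) + J(0)) + 6) - 39)**2 = ((((5 - 4) + 3) + 6) - 39)**2 = (((1 + 3) + 6) - 39)**2 = ((4 + 6) - 39)**2 = (10 - 39)**2 = (-29)**2 = 841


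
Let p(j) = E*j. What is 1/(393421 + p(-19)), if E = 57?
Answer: 1/392338 ≈ 2.5488e-6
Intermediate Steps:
p(j) = 57*j
1/(393421 + p(-19)) = 1/(393421 + 57*(-19)) = 1/(393421 - 1083) = 1/392338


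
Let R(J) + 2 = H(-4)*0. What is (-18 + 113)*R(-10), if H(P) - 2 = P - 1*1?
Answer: -190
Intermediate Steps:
H(P) = 1 + P (H(P) = 2 + (P - 1*1) = 2 + (P - 1) = 2 + (-1 + P) = 1 + P)
R(J) = -2 (R(J) = -2 + (1 - 4)*0 = -2 - 3*0 = -2 + 0 = -2)
(-18 + 113)*R(-10) = (-18 + 113)*(-2) = 95*(-2) = -190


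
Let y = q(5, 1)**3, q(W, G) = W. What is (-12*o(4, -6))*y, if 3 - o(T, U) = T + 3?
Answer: 6000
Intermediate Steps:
o(T, U) = -T (o(T, U) = 3 - (T + 3) = 3 - (3 + T) = 3 + (-3 - T) = -T)
y = 125 (y = 5**3 = 125)
(-12*o(4, -6))*y = -(-12)*4*125 = -12*(-4)*125 = 48*125 = 6000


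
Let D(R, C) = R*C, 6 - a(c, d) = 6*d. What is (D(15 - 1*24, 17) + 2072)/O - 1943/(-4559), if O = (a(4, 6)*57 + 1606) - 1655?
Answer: -5330984/8019281 ≈ -0.66477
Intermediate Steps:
a(c, d) = 6 - 6*d
O = -1759 (O = ((6 - 6*6)*57 + 1606) - 1655 = ((6 - 36)*57 + 1606) - 1655 = (-30*57 + 1606) - 1655 = (-1710 + 1606) - 1655 = -104 - 1655 = -1759)
D(R, C) = C*R
(D(15 - 1*24, 17) + 2072)/O - 1943/(-4559) = (17*(15 - 1*24) + 2072)/(-1759) - 1943/(-4559) = (17*(15 - 24) + 2072)*(-1/1759) - 1943*(-1/4559) = (17*(-9) + 2072)*(-1/1759) + 1943/4559 = (-153 + 2072)*(-1/1759) + 1943/4559 = 1919*(-1/1759) + 1943/4559 = -1919/1759 + 1943/4559 = -5330984/8019281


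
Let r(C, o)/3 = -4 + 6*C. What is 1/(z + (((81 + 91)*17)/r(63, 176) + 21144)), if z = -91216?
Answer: -33/2312290 ≈ -1.4272e-5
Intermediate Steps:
r(C, o) = -12 + 18*C (r(C, o) = 3*(-4 + 6*C) = -12 + 18*C)
1/(z + (((81 + 91)*17)/r(63, 176) + 21144)) = 1/(-91216 + (((81 + 91)*17)/(-12 + 18*63) + 21144)) = 1/(-91216 + ((172*17)/(-12 + 1134) + 21144)) = 1/(-91216 + (2924/1122 + 21144)) = 1/(-91216 + (2924*(1/1122) + 21144)) = 1/(-91216 + (86/33 + 21144)) = 1/(-91216 + 697838/33) = 1/(-2312290/33) = -33/2312290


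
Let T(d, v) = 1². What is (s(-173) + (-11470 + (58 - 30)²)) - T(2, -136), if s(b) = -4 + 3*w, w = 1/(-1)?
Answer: -10694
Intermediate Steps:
w = -1
T(d, v) = 1
s(b) = -7 (s(b) = -4 + 3*(-1) = -4 - 3 = -7)
(s(-173) + (-11470 + (58 - 30)²)) - T(2, -136) = (-7 + (-11470 + (58 - 30)²)) - 1*1 = (-7 + (-11470 + 28²)) - 1 = (-7 + (-11470 + 784)) - 1 = (-7 - 10686) - 1 = -10693 - 1 = -10694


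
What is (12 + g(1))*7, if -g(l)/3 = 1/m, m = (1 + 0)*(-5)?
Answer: 441/5 ≈ 88.200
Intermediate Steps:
m = -5 (m = 1*(-5) = -5)
g(l) = ⅗ (g(l) = -3/(-5) = -3*(-⅕) = ⅗)
(12 + g(1))*7 = (12 + ⅗)*7 = (63/5)*7 = 441/5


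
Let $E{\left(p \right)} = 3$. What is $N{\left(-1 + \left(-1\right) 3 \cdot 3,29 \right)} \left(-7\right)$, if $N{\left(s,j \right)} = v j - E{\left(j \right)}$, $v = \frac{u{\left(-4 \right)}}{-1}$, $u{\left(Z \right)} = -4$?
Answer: $-791$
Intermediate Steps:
$v = 4$ ($v = - \frac{4}{-1} = \left(-4\right) \left(-1\right) = 4$)
$N{\left(s,j \right)} = -3 + 4 j$ ($N{\left(s,j \right)} = 4 j - 3 = -3 + 4 j$)
$N{\left(-1 + \left(-1\right) 3 \cdot 3,29 \right)} \left(-7\right) = \left(-3 + 4 \cdot 29\right) \left(-7\right) = \left(-3 + 116\right) \left(-7\right) = 113 \left(-7\right) = -791$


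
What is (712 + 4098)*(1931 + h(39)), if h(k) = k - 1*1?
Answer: 9470890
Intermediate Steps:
h(k) = -1 + k (h(k) = k - 1 = -1 + k)
(712 + 4098)*(1931 + h(39)) = (712 + 4098)*(1931 + (-1 + 39)) = 4810*(1931 + 38) = 4810*1969 = 9470890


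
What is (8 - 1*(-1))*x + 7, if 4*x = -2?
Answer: 5/2 ≈ 2.5000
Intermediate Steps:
x = -½ (x = (¼)*(-2) = -½ ≈ -0.50000)
(8 - 1*(-1))*x + 7 = (8 - 1*(-1))*(-½) + 7 = (8 + 1)*(-½) + 7 = 9*(-½) + 7 = -9/2 + 7 = 5/2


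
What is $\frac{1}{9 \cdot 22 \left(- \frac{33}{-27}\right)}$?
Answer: $\frac{1}{242} \approx 0.0041322$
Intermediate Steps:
$\frac{1}{9 \cdot 22 \left(- \frac{33}{-27}\right)} = \frac{1}{198 \left(\left(-33\right) \left(- \frac{1}{27}\right)\right)} = \frac{1}{198 \cdot \frac{11}{9}} = \frac{1}{242}$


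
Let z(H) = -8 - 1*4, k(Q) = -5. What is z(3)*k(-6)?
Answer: 60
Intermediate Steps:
z(H) = -12 (z(H) = -8 - 4 = -12)
z(3)*k(-6) = -12*(-5) = 60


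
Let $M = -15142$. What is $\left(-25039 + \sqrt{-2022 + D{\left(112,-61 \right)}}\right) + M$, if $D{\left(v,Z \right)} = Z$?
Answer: $-40181 + i \sqrt{2083} \approx -40181.0 + 45.64 i$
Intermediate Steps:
$\left(-25039 + \sqrt{-2022 + D{\left(112,-61 \right)}}\right) + M = \left(-25039 + \sqrt{-2022 - 61}\right) - 15142 = \left(-25039 + \sqrt{-2083}\right) - 15142 = \left(-25039 + i \sqrt{2083}\right) - 15142 = -40181 + i \sqrt{2083}$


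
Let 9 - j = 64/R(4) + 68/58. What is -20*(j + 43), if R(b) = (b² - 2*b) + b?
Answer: -79160/87 ≈ -909.88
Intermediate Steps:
R(b) = b² - b
j = 217/87 (j = 9 - (64/((4*(-1 + 4))) + 68/58) = 9 - (64/((4*3)) + 68*(1/58)) = 9 - (64/12 + 34/29) = 9 - (64*(1/12) + 34/29) = 9 - (16/3 + 34/29) = 9 - 1*566/87 = 9 - 566/87 = 217/87 ≈ 2.4943)
-20*(j + 43) = -20*(217/87 + 43) = -20*3958/87 = -79160/87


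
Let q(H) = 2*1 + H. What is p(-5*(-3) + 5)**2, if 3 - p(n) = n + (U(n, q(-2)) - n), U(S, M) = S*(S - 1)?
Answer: 142129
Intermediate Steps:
q(H) = 2 + H
U(S, M) = S*(-1 + S)
p(n) = 3 - n*(-1 + n) (p(n) = 3 - (n + (n*(-1 + n) - n)) = 3 - (n + (-n + n*(-1 + n))) = 3 - n*(-1 + n))
p(-5*(-3) + 5)**2 = (3 - (-5*(-3) + 5)*(-1 + (-5*(-3) + 5)))**2 = (3 - (15 + 5)*(-1 + (15 + 5)))**2 = (3 - 1*20*(-1 + 20))**2 = (3 - 1*20*19)**2 = (3 - 380)**2 = (-377)**2 = 142129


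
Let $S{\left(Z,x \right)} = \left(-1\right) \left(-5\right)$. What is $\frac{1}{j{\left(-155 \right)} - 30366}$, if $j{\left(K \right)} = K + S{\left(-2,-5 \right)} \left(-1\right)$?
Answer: $- \frac{1}{30526} \approx -3.2759 \cdot 10^{-5}$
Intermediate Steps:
$S{\left(Z,x \right)} = 5$
$j{\left(K \right)} = -5 + K$ ($j{\left(K \right)} = K + 5 \left(-1\right) = K - 5 = -5 + K$)
$\frac{1}{j{\left(-155 \right)} - 30366} = \frac{1}{\left(-5 - 155\right) - 30366} = \frac{1}{-160 - 30366} = \frac{1}{-30526} = - \frac{1}{30526}$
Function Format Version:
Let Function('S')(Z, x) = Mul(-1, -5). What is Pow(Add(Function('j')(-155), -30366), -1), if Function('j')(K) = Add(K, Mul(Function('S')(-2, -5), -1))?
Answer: Rational(-1, 30526) ≈ -3.2759e-5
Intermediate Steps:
Function('S')(Z, x) = 5
Function('j')(K) = Add(-5, K) (Function('j')(K) = Add(K, Mul(5, -1)) = Add(K, -5) = Add(-5, K))
Pow(Add(Function('j')(-155), -30366), -1) = Pow(Add(Add(-5, -155), -30366), -1) = Pow(Add(-160, -30366), -1) = Pow(-30526, -1) = Rational(-1, 30526)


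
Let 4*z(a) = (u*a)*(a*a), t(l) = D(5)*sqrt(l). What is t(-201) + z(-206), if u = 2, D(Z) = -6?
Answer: -4370908 - 6*I*sqrt(201) ≈ -4.3709e+6 - 85.065*I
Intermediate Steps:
t(l) = -6*sqrt(l)
z(a) = a**3/2 (z(a) = ((2*a)*(a*a))/4 = ((2*a)*a**2)/4 = (2*a**3)/4 = a**3/2)
t(-201) + z(-206) = -6*I*sqrt(201) + (1/2)*(-206)**3 = -6*I*sqrt(201) + (1/2)*(-8741816) = -6*I*sqrt(201) - 4370908 = -4370908 - 6*I*sqrt(201)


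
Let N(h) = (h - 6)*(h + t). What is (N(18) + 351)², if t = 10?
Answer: 471969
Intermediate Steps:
N(h) = (-6 + h)*(10 + h) (N(h) = (h - 6)*(h + 10) = (-6 + h)*(10 + h))
(N(18) + 351)² = ((-60 + 18² + 4*18) + 351)² = ((-60 + 324 + 72) + 351)² = (336 + 351)² = 687² = 471969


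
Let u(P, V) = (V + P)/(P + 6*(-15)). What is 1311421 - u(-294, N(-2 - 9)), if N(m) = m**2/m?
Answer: 503585359/384 ≈ 1.3114e+6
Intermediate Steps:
N(m) = m
u(P, V) = (P + V)/(-90 + P) (u(P, V) = (P + V)/(P - 90) = (P + V)/(-90 + P))
1311421 - u(-294, N(-2 - 9)) = 1311421 - (-294 + (-2 - 9))/(-90 - 294) = 1311421 - (-294 - 11)/(-384) = 1311421 - (-1)*(-305)/384 = 1311421 - 1*305/384 = 1311421 - 305/384 = 503585359/384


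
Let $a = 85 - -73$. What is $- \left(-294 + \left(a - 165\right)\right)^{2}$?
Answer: $-90601$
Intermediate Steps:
$a = 158$ ($a = 85 + 73 = 158$)
$- \left(-294 + \left(a - 165\right)\right)^{2} = - \left(-294 + \left(158 - 165\right)\right)^{2} = - \left(-294 - 7\right)^{2} = - \left(-301\right)^{2} = \left(-1\right) 90601 = -90601$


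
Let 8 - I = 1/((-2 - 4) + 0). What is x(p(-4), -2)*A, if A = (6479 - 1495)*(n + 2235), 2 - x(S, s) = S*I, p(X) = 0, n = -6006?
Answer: -37589328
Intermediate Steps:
I = 49/6 (I = 8 - 1/((-2 - 4) + 0) = 8 - 1/(-6 + 0) = 8 - 1/(-6) = 8 - 1*(-⅙) = 8 + ⅙ = 49/6 ≈ 8.1667)
x(S, s) = 2 - 49*S/6 (x(S, s) = 2 - S*49/6 = 2 - 49*S/6)
A = -18794664 (A = (6479 - 1495)*(-6006 + 2235) = 4984*(-3771) = -18794664)
x(p(-4), -2)*A = (2 - 49/6*0)*(-18794664) = (2 + 0)*(-18794664) = 2*(-18794664) = -37589328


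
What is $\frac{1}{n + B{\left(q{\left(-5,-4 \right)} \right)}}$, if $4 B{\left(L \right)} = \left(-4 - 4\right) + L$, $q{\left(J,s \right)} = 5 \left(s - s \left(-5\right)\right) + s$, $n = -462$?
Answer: $- \frac{1}{495} \approx -0.0020202$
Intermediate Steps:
$q{\left(J,s \right)} = 31 s$ ($q{\left(J,s \right)} = 5 \left(s - - 5 s\right) + s = 5 \left(s + 5 s\right) + s = 5 \cdot 6 s + s = 30 s + s = 31 s$)
$B{\left(L \right)} = -2 + \frac{L}{4}$ ($B{\left(L \right)} = \frac{\left(-4 - 4\right) + L}{4} = \frac{-8 + L}{4} = -2 + \frac{L}{4}$)
$\frac{1}{n + B{\left(q{\left(-5,-4 \right)} \right)}} = \frac{1}{-462 + \left(-2 + \frac{31 \left(-4\right)}{4}\right)} = \frac{1}{-462 + \left(-2 + \frac{1}{4} \left(-124\right)\right)} = \frac{1}{-462 - 33} = \frac{1}{-495} = - \frac{1}{495}$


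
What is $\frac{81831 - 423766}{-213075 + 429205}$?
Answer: $- \frac{68387}{43226} \approx -1.5821$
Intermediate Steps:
$\frac{81831 - 423766}{-213075 + 429205} = - \frac{341935}{216130} = \left(-341935\right) \frac{1}{216130} = - \frac{68387}{43226}$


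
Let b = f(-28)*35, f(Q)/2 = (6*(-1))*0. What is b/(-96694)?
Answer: 0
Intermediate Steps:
f(Q) = 0 (f(Q) = 2*((6*(-1))*0) = 2*(-6*0) = 2*0 = 0)
b = 0 (b = 0*35 = 0)
b/(-96694) = 0/(-96694) = 0*(-1/96694) = 0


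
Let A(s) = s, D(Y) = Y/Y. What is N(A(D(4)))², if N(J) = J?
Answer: 1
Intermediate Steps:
D(Y) = 1
N(A(D(4)))² = 1² = 1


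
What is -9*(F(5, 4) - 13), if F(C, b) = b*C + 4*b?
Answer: -207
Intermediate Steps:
F(C, b) = 4*b + C*b (F(C, b) = C*b + 4*b = 4*b + C*b)
-9*(F(5, 4) - 13) = -9*(4*(4 + 5) - 13) = -9*(4*9 - 13) = -9*(36 - 13) = -9*23 = -207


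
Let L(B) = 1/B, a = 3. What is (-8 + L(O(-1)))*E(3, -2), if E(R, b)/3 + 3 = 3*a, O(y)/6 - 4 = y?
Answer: -143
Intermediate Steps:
O(y) = 24 + 6*y
E(R, b) = 18 (E(R, b) = -9 + 3*(3*3) = -9 + 3*9 = -9 + 27 = 18)
(-8 + L(O(-1)))*E(3, -2) = (-8 + 1/(24 + 6*(-1)))*18 = (-8 + 1/(24 - 6))*18 = (-8 + 1/18)*18 = -143/18*18 = -143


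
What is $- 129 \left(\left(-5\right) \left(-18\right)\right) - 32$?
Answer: $-11642$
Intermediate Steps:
$- 129 \left(\left(-5\right) \left(-18\right)\right) - 32 = \left(-129\right) 90 - 32 = -11610 - 32 = -11642$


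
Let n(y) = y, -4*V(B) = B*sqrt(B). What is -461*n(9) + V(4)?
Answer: -4151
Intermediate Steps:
V(B) = -B**(3/2)/4 (V(B) = -B*sqrt(B)/4 = -B**(3/2)/4)
-461*n(9) + V(4) = -461*9 - 4**(3/2)/4 = -4149 - 1/4*8 = -4149 - 2 = -4151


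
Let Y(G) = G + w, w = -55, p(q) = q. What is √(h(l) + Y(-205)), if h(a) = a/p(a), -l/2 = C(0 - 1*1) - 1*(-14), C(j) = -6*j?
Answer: I*√259 ≈ 16.093*I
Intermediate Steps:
l = -40 (l = -2*(-6*(0 - 1*1) - 1*(-14)) = -2*(-6*(0 - 1) + 14) = -2*(-6*(-1) + 14) = -2*(6 + 14) = -2*20 = -40)
h(a) = 1 (h(a) = a/a = 1)
Y(G) = -55 + G (Y(G) = G - 55 = -55 + G)
√(h(l) + Y(-205)) = √(1 + (-55 - 205)) = √(1 - 260) = √(-259) = I*√259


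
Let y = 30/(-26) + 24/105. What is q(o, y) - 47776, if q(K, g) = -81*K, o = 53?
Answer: -52069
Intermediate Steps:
y = -421/455 (y = 30*(-1/26) + 24*(1/105) = -15/13 + 8/35 = -421/455 ≈ -0.92527)
q(o, y) - 47776 = -81*53 - 47776 = -4293 - 47776 = -52069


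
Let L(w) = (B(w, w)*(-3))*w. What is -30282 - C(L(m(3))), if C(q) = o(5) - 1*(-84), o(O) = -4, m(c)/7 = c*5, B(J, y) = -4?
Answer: -30362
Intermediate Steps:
m(c) = 35*c (m(c) = 7*(c*5) = 7*(5*c) = 35*c)
L(w) = 12*w (L(w) = (-4*(-3))*w = 12*w)
C(q) = 80 (C(q) = -4 - 1*(-84) = -4 + 84 = 80)
-30282 - C(L(m(3))) = -30282 - 1*80 = -30282 - 80 = -30362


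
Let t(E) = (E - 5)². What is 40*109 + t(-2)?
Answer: 4409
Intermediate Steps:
t(E) = (-5 + E)²
40*109 + t(-2) = 40*109 + (-5 - 2)² = 4360 + (-7)² = 4360 + 49 = 4409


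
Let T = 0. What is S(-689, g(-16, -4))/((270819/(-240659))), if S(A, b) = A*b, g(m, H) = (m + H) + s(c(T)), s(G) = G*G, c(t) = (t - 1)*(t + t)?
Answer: -3316281020/270819 ≈ -12245.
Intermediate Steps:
c(t) = 2*t*(-1 + t) (c(t) = (-1 + t)*(2*t) = 2*t*(-1 + t))
s(G) = G²
g(m, H) = H + m (g(m, H) = (m + H) + (2*0*(-1 + 0))² = (H + m) + (2*0*(-1))² = (H + m) + 0² = (H + m) + 0 = H + m)
S(-689, g(-16, -4))/((270819/(-240659))) = (-689*(-4 - 16))/((270819/(-240659))) = (-689*(-20))/((270819*(-1/240659))) = 13780/(-270819/240659) = 13780*(-240659/270819) = -3316281020/270819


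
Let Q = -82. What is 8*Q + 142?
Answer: -514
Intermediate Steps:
8*Q + 142 = 8*(-82) + 142 = -656 + 142 = -514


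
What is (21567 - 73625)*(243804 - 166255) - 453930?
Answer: -4037499772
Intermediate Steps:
(21567 - 73625)*(243804 - 166255) - 453930 = -52058*77549 - 453930 = -4037045842 - 453930 = -4037499772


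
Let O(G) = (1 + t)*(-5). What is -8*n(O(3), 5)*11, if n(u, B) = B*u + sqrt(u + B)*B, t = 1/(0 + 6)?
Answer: 7700/3 - 220*I*sqrt(30)/3 ≈ 2566.7 - 401.66*I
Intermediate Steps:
t = 1/6 ≈ 0.16667
O(G) = -35/6 (O(G) = (1 + 1/6)*(-5) = (7/6)*(-5) = -35/6)
n(u, B) = B*u + B*sqrt(B + u) (n(u, B) = B*u + sqrt(B + u)*B = B*u + B*sqrt(B + u))
-8*n(O(3), 5)*11 = -40*(-35/6 + sqrt(5 - 35/6))*11 = -40*(-35/6 + sqrt(-5/6))*11 = -40*(-35/6 + I*sqrt(30)/6)*11 = -8*(-175/6 + 5*I*sqrt(30)/6)*11 = (700/3 - 20*I*sqrt(30)/3)*11 = 7700/3 - 220*I*sqrt(30)/3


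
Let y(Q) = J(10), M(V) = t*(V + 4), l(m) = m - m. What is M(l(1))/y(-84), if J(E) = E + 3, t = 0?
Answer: 0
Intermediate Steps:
l(m) = 0
M(V) = 0 (M(V) = 0*(V + 4) = 0*(4 + V) = 0)
J(E) = 3 + E
y(Q) = 13 (y(Q) = 3 + 10 = 13)
M(l(1))/y(-84) = 0/13 = 0*(1/13) = 0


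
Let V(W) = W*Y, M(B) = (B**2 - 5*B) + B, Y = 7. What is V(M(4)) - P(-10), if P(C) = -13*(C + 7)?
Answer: -39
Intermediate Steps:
M(B) = B**2 - 4*B
P(C) = -91 - 13*C (P(C) = -13*(7 + C) = -91 - 13*C)
V(W) = 7*W (V(W) = W*7 = 7*W)
V(M(4)) - P(-10) = 7*(4*(-4 + 4)) - (-91 - 13*(-10)) = 7*(4*0) - (-91 + 130) = 7*0 - 1*39 = 0 - 39 = -39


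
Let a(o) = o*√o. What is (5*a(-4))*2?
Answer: -80*I ≈ -80.0*I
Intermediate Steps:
a(o) = o^(3/2)
(5*a(-4))*2 = (5*(-4)^(3/2))*2 = (5*(-8*I))*2 = -40*I*2 = -80*I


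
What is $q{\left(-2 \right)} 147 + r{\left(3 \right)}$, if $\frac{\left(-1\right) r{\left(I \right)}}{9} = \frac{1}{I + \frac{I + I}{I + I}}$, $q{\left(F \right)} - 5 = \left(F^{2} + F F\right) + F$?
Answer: $\frac{6459}{4} \approx 1614.8$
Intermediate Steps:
$q{\left(F \right)} = 5 + F + 2 F^{2}$ ($q{\left(F \right)} = 5 + \left(\left(F^{2} + F F\right) + F\right) = 5 + \left(\left(F^{2} + F^{2}\right) + F\right) = 5 + \left(2 F^{2} + F\right) = 5 + \left(F + 2 F^{2}\right) = 5 + F + 2 F^{2}$)
$r{\left(I \right)} = - \frac{9}{1 + I}$ ($r{\left(I \right)} = - \frac{9}{I + \frac{I + I}{I + I}} = - \frac{9}{I + \frac{2 I}{2 I}} = - \frac{9}{I + 2 I \frac{1}{2 I}} = - \frac{9}{I + 1} = - \frac{9}{1 + I}$)
$q{\left(-2 \right)} 147 + r{\left(3 \right)} = \left(5 - 2 + 2 \left(-2\right)^{2}\right) 147 - \frac{9}{1 + 3} = \left(5 - 2 + 2 \cdot 4\right) 147 - \frac{9}{4} = \left(5 - 2 + 8\right) 147 - \frac{9}{4} = 11 \cdot 147 - \frac{9}{4} = 1617 - \frac{9}{4} = \frac{6459}{4}$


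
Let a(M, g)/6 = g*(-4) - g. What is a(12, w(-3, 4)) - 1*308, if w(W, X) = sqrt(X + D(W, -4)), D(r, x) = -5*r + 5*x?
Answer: -308 - 30*I ≈ -308.0 - 30.0*I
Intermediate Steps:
w(W, X) = sqrt(-20 + X - 5*W) (w(W, X) = sqrt(X + (-5*W + 5*(-4))) = sqrt(X + (-5*W - 20)) = sqrt(X + (-20 - 5*W)) = sqrt(-20 + X - 5*W))
a(M, g) = -30*g (a(M, g) = 6*(g*(-4) - g) = 6*(-4*g - g) = 6*(-5*g) = -30*g)
a(12, w(-3, 4)) - 1*308 = -30*sqrt(-20 + 4 - 5*(-3)) - 1*308 = -30*sqrt(-20 + 4 + 15) - 308 = -30*I - 308 = -308 - 30*I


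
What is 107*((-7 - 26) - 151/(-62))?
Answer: -202765/62 ≈ -3270.4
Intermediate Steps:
107*((-7 - 26) - 151/(-62)) = 107*(-33 - 151*(-1/62)) = 107*(-33 + 151/62) = 107*(-1895/62) = -202765/62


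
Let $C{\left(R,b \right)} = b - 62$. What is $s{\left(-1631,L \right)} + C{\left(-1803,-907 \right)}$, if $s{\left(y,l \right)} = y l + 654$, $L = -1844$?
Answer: $3007249$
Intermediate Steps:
$C{\left(R,b \right)} = -62 + b$ ($C{\left(R,b \right)} = b - 62 = -62 + b$)
$s{\left(y,l \right)} = 654 + l y$ ($s{\left(y,l \right)} = l y + 654 = 654 + l y$)
$s{\left(-1631,L \right)} + C{\left(-1803,-907 \right)} = \left(654 - -3007564\right) - 969 = \left(654 + 3007564\right) - 969 = 3008218 - 969 = 3007249$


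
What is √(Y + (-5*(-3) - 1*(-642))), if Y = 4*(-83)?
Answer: 5*√13 ≈ 18.028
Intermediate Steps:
Y = -332
√(Y + (-5*(-3) - 1*(-642))) = √(-332 + (-5*(-3) - 1*(-642))) = √(-332 + (15 + 642)) = √(-332 + 657) = √325 = 5*√13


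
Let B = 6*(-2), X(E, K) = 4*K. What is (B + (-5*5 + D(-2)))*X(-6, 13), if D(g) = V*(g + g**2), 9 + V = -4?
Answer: -3276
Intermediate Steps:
V = -13 (V = -9 - 4 = -13)
D(g) = -13*g - 13*g**2 (D(g) = -13*(g + g**2) = -13*g - 13*g**2)
B = -12
(B + (-5*5 + D(-2)))*X(-6, 13) = (-12 + (-5*5 - 13*(-2)*(1 - 2)))*(4*13) = (-12 + (-25 - 13*(-2)*(-1)))*52 = (-12 + (-25 - 26))*52 = (-12 - 51)*52 = -63*52 = -3276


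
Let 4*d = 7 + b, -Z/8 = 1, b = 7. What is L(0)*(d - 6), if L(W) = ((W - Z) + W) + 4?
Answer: -30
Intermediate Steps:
Z = -8 (Z = -8*1 = -8)
d = 7/2 (d = (7 + 7)/4 = (¼)*14 = 7/2 ≈ 3.5000)
L(W) = 12 + 2*W (L(W) = ((W - 1*(-8)) + W) + 4 = ((W + 8) + W) + 4 = ((8 + W) + W) + 4 = (8 + 2*W) + 4 = 12 + 2*W)
L(0)*(d - 6) = (12 + 2*0)*(7/2 - 6) = (12 + 0)*(-5/2) = 12*(-5/2) = -30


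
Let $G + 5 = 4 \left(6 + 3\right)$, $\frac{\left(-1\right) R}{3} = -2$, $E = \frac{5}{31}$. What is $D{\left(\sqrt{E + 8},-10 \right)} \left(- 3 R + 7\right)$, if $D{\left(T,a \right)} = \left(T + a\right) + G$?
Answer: $-231 - \frac{11 \sqrt{7843}}{31} \approx -262.42$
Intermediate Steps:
$E = \frac{5}{31}$ ($E = 5 \cdot \frac{1}{31} = \frac{5}{31} \approx 0.16129$)
$R = 6$ ($R = \left(-3\right) \left(-2\right) = 6$)
$G = 31$ ($G = -5 + 4 \left(6 + 3\right) = -5 + 4 \cdot 9 = -5 + 36 = 31$)
$D{\left(T,a \right)} = 31 + T + a$ ($D{\left(T,a \right)} = \left(T + a\right) + 31 = 31 + T + a$)
$D{\left(\sqrt{E + 8},-10 \right)} \left(- 3 R + 7\right) = \left(31 + \sqrt{\frac{5}{31} + 8} - 10\right) \left(\left(-3\right) 6 + 7\right) = \left(31 + \sqrt{\frac{253}{31}} - 10\right) \left(-18 + 7\right) = \left(31 + \frac{\sqrt{7843}}{31} - 10\right) \left(-11\right) = \left(21 + \frac{\sqrt{7843}}{31}\right) \left(-11\right) = -231 - \frac{11 \sqrt{7843}}{31}$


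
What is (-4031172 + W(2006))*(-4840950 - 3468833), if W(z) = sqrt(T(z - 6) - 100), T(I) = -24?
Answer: 33498164555676 - 16619566*I*sqrt(31) ≈ 3.3498e+13 - 9.2534e+7*I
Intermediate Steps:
W(z) = 2*I*sqrt(31) (W(z) = sqrt(-24 - 100) = sqrt(-124) = 2*I*sqrt(31))
(-4031172 + W(2006))*(-4840950 - 3468833) = (-4031172 + 2*I*sqrt(31))*(-4840950 - 3468833) = (-4031172 + 2*I*sqrt(31))*(-8309783) = 33498164555676 - 16619566*I*sqrt(31)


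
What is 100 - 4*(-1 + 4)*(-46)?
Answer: 652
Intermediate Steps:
100 - 4*(-1 + 4)*(-46) = 100 - 4*3*(-46) = 100 - 12*(-46) = 100 + 552 = 652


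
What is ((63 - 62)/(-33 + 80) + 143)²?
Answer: 45185284/2209 ≈ 20455.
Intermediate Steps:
((63 - 62)/(-33 + 80) + 143)² = (1/47 + 143)² = (6722/47)² = 45185284/2209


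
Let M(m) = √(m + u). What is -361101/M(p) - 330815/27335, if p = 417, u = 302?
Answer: -66163/5467 - 361101*√719/719 ≈ -13479.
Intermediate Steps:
M(m) = √(302 + m) (M(m) = √(m + 302) = √(302 + m))
-361101/M(p) - 330815/27335 = -361101/√(302 + 417) - 330815/27335 = -361101*√719/719 - 330815*1/27335 = -361101*√719/719 - 66163/5467 = -66163/5467 - 361101*√719/719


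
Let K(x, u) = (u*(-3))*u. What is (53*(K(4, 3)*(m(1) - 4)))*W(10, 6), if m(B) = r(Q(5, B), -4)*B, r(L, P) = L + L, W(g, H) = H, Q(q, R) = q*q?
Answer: -394956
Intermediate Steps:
Q(q, R) = q²
r(L, P) = 2*L
m(B) = 50*B (m(B) = (2*5²)*B = (2*25)*B = 50*B)
K(x, u) = -3*u² (K(x, u) = (-3*u)*u = -3*u²)
(53*(K(4, 3)*(m(1) - 4)))*W(10, 6) = (53*((-3*3²)*(50*1 - 4)))*6 = (53*((-3*9)*(50 - 4)))*6 = (53*(-27*46))*6 = (53*(-1242))*6 = -65826*6 = -394956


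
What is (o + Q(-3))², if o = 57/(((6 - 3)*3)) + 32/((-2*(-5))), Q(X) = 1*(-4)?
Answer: 6889/225 ≈ 30.618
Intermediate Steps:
Q(X) = -4
o = 143/15 (o = 57/((3*3)) + 32/10 = 57/9 + 32*(⅒) = 57*(⅑) + 16/5 = 19/3 + 16/5 = 143/15 ≈ 9.5333)
(o + Q(-3))² = (143/15 - 4)² = (83/15)² = 6889/225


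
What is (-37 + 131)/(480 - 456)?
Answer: 47/12 ≈ 3.9167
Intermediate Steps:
(-37 + 131)/(480 - 456) = 94/24 = 94*(1/24) = 47/12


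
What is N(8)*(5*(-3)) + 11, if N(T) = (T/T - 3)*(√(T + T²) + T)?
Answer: 251 + 180*√2 ≈ 505.56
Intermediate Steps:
N(T) = -2*T - 2*√(T + T²) (N(T) = (1 - 3)*(T + √(T + T²)) = -2*(T + √(T + T²)) = -2*T - 2*√(T + T²))
N(8)*(5*(-3)) + 11 = (-2*8 - 2*2*√2*√(1 + 8))*(5*(-3)) + 11 = (-16 - 2*6*√2)*(-15) + 11 = (-16 - 12*√2)*(-15) + 11 = (240 + 180*√2) + 11 = 251 + 180*√2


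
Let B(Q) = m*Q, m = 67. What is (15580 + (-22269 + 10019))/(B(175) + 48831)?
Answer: 1665/30278 ≈ 0.054990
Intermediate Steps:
B(Q) = 67*Q
(15580 + (-22269 + 10019))/(B(175) + 48831) = (15580 + (-22269 + 10019))/(67*175 + 48831) = (15580 - 12250)/(11725 + 48831) = 3330/60556 = 3330*(1/60556) = 1665/30278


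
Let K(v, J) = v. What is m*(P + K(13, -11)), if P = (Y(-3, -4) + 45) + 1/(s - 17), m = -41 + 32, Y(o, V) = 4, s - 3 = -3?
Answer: -9477/17 ≈ -557.47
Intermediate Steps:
s = 0 (s = 3 - 3 = 0)
m = -9
P = 832/17 (P = (4 + 45) + 1/(0 - 17) = 49 + 1/(-17) = 49 - 1/17 = 832/17 ≈ 48.941)
m*(P + K(13, -11)) = -9*(832/17 + 13) = -9*1053/17 = -9477/17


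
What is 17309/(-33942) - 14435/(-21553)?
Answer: 116891893/731551926 ≈ 0.15979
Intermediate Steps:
17309/(-33942) - 14435/(-21553) = 17309*(-1/33942) - 14435*(-1/21553) = -17309/33942 + 14435/21553 = 116891893/731551926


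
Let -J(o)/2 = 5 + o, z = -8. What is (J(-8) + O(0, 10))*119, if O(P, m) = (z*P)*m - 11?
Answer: -595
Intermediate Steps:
O(P, m) = -11 - 8*P*m (O(P, m) = (-8*P)*m - 11 = -8*P*m - 11 = -11 - 8*P*m)
J(o) = -10 - 2*o (J(o) = -2*(5 + o) = -10 - 2*o)
(J(-8) + O(0, 10))*119 = ((-10 - 2*(-8)) + (-11 - 8*0*10))*119 = ((-10 + 16) + (-11 + 0))*119 = (6 - 11)*119 = -5*119 = -595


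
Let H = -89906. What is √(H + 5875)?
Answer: I*√84031 ≈ 289.88*I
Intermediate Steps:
√(H + 5875) = √(-89906 + 5875) = √(-84031) = I*√84031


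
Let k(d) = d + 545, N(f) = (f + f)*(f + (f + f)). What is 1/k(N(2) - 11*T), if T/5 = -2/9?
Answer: 9/5231 ≈ 0.0017205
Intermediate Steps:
T = -10/9 (T = 5*(-2/9) = -10/9 ≈ -1.1111)
N(f) = 6*f² (N(f) = (2*f)*(f + 2*f) = (2*f)*(3*f) = 6*f²)
k(d) = 545 + d
1/k(N(2) - 11*T) = 1/(545 + (6*2² - 11*(-10/9))) = 1/(545 + (6*4 + 110/9)) = 1/(545 + (24 + 110/9)) = 1/(545 + 326/9) = 1/(5231/9) = 9/5231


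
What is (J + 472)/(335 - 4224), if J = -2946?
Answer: 2474/3889 ≈ 0.63615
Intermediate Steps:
(J + 472)/(335 - 4224) = (-2946 + 472)/(335 - 4224) = -2474/(-3889) = -2474*(-1/3889) = 2474/3889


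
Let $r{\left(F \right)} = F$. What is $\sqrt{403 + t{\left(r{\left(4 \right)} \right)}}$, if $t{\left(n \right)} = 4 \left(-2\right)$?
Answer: $\sqrt{395} \approx 19.875$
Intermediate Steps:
$t{\left(n \right)} = -8$
$\sqrt{403 + t{\left(r{\left(4 \right)} \right)}} = \sqrt{403 - 8} = \sqrt{395}$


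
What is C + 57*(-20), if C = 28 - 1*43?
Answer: -1155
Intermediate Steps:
C = -15 (C = 28 - 43 = -15)
C + 57*(-20) = -15 + 57*(-20) = -15 - 1140 = -1155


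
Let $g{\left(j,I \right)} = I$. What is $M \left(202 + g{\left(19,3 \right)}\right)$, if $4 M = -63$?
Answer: $- \frac{12915}{4} \approx -3228.8$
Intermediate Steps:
$M = - \frac{63}{4}$ ($M = \frac{1}{4} \left(-63\right) = - \frac{63}{4} \approx -15.75$)
$M \left(202 + g{\left(19,3 \right)}\right) = - \frac{63 \left(202 + 3\right)}{4} = \left(- \frac{63}{4}\right) 205 = - \frac{12915}{4}$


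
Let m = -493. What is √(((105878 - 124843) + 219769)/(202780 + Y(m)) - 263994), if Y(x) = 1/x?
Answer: I*√2638374826966261956366/99970539 ≈ 513.8*I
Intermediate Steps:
√(((105878 - 124843) + 219769)/(202780 + Y(m)) - 263994) = √(((105878 - 124843) + 219769)/(202780 + 1/(-493)) - 263994) = √((-18965 + 219769)/(202780 - 1/493) - 263994) = √(200804/(99970539/493) - 263994) = √(200804*(493/99970539) - 263994) = √(98996372/99970539 - 263994) = √(-26391523476394/99970539) = I*√2638374826966261956366/99970539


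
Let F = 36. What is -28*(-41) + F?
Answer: 1184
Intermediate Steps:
-28*(-41) + F = -28*(-41) + 36 = 1148 + 36 = 1184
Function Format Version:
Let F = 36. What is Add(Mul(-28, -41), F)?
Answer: 1184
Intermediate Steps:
Add(Mul(-28, -41), F) = Add(Mul(-28, -41), 36) = Add(1148, 36) = 1184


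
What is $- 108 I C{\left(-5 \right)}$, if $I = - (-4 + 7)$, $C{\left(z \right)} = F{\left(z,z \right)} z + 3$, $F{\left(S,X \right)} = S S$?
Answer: $-39528$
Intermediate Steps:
$F{\left(S,X \right)} = S^{2}$
$C{\left(z \right)} = 3 + z^{3}$ ($C{\left(z \right)} = z^{2} z + 3 = z^{3} + 3 = 3 + z^{3}$)
$I = -3$ ($I = \left(-1\right) 3 = -3$)
$- 108 I C{\left(-5 \right)} = \left(-108\right) \left(-3\right) \left(3 + \left(-5\right)^{3}\right) = 324 \left(3 - 125\right) = 324 \left(-122\right) = -39528$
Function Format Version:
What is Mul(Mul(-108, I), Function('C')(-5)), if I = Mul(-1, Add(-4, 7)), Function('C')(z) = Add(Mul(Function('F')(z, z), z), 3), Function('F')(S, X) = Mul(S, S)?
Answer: -39528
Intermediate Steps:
Function('F')(S, X) = Pow(S, 2)
Function('C')(z) = Add(3, Pow(z, 3)) (Function('C')(z) = Add(Mul(Pow(z, 2), z), 3) = Add(Pow(z, 3), 3) = Add(3, Pow(z, 3)))
I = -3 (I = Mul(-1, 3) = -3)
Mul(Mul(-108, I), Function('C')(-5)) = Mul(Mul(-108, -3), Add(3, Pow(-5, 3))) = Mul(324, Add(3, -125)) = Mul(324, -122) = -39528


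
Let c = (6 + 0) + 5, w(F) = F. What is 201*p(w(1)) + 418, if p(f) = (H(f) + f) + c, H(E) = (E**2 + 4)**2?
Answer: 7855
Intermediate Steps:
H(E) = (4 + E**2)**2
c = 11 (c = 6 + 5 = 11)
p(f) = 11 + f + (4 + f**2)**2 (p(f) = ((4 + f**2)**2 + f) + 11 = (f + (4 + f**2)**2) + 11 = 11 + f + (4 + f**2)**2)
201*p(w(1)) + 418 = 201*(11 + 1 + (4 + 1**2)**2) + 418 = 201*(11 + 1 + (4 + 1)**2) + 418 = 201*(11 + 1 + 5**2) + 418 = 201*(11 + 1 + 25) + 418 = 201*37 + 418 = 7437 + 418 = 7855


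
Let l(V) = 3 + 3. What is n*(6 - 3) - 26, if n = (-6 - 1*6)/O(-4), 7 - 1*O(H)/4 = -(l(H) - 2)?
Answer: -295/11 ≈ -26.818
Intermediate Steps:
l(V) = 6
O(H) = 44 (O(H) = 28 - (-4)*(6 - 2) = 28 - (-4)*4 = 28 - 4*(-4) = 28 + 16 = 44)
n = -3/11 (n = (-6 - 1*6)/44 = (-6 - 6)*(1/44) = -12*1/44 = -3/11 ≈ -0.27273)
n*(6 - 3) - 26 = -3*(6 - 3)/11 - 26 = -3/11*3 - 26 = -9/11 - 26 = -295/11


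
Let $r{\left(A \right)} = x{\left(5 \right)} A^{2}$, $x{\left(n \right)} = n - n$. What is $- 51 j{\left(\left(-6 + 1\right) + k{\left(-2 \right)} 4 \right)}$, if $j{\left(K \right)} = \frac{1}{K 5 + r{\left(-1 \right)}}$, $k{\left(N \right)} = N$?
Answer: $\frac{51}{65} \approx 0.78462$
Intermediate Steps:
$x{\left(n \right)} = 0$
$r{\left(A \right)} = 0$ ($r{\left(A \right)} = 0 A^{2} = 0$)
$j{\left(K \right)} = \frac{1}{5 K}$ ($j{\left(K \right)} = \frac{1}{K 5 + 0} = \frac{1}{5 K + 0} = \frac{1}{5 K}$)
$- 51 j{\left(\left(-6 + 1\right) + k{\left(-2 \right)} 4 \right)} = - 51 \frac{1}{5 \left(\left(-6 + 1\right) - 8\right)} = - 51 \frac{1}{5 \left(-5 - 8\right)} = - 51 \frac{1}{5 \left(-13\right)} = - 51 \cdot \frac{1}{5} \left(- \frac{1}{13}\right) = \left(-51\right) \left(- \frac{1}{65}\right) = \frac{51}{65}$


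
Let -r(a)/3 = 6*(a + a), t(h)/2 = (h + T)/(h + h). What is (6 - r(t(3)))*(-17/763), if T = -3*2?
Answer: 510/763 ≈ 0.66841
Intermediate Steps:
T = -6
t(h) = (-6 + h)/h (t(h) = 2*((h - 6)/(h + h)) = 2*((-6 + h)/((2*h))) = 2*((-6 + h)*(1/(2*h))) = 2*((-6 + h)/(2*h)) = (-6 + h)/h)
r(a) = -36*a (r(a) = -18*(a + a) = -18*2*a = -36*a)
(6 - r(t(3)))*(-17/763) = (6 - (-36)*(-6 + 3)/3)*(-17/763) = (6 - (-36)*(⅓)*(-3))*(-17*1/763) = (6 - (-36)*(-1))*(-17/763) = (6 - 1*36)*(-17/763) = (6 - 36)*(-17/763) = -30*(-17/763) = 510/763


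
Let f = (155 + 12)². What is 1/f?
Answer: 1/27889 ≈ 3.5856e-5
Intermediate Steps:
f = 27889 (f = 167² = 27889)
1/f = 1/27889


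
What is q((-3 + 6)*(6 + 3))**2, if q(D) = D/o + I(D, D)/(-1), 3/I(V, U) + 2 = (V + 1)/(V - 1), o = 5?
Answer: 29929/400 ≈ 74.823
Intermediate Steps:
I(V, U) = 3/(-2 + (1 + V)/(-1 + V)) (I(V, U) = 3/(-2 + (V + 1)/(V - 1)) = 3/(-2 + (1 + V)/(-1 + V)))
q(D) = D/5 - 3*(1 - D)/(-3 + D) (q(D) = D/5 + (3*(1 - D)/(-3 + D))/(-1) = D*(1/5) + (3*(1 - D)/(-3 + D))*(-1) = D/5 - 3*(1 - D)/(-3 + D))
q((-3 + 6)*(6 + 3))**2 = ((-15 + ((-3 + 6)*(6 + 3))**2 + 12*((-3 + 6)*(6 + 3)))/(5*(-3 + (-3 + 6)*(6 + 3))))**2 = ((-15 + (3*9)**2 + 12*(3*9))/(5*(-3 + 3*9)))**2 = ((-15 + 27**2 + 12*27)/(5*(-3 + 27)))**2 = ((1/5)*(-15 + 729 + 324)/24)**2 = ((1/5)*(1/24)*1038)**2 = (173/20)**2 = 29929/400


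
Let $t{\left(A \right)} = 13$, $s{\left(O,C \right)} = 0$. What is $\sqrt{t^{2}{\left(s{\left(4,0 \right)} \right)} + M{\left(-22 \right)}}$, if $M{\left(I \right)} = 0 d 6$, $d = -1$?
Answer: $13$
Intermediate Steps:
$M{\left(I \right)} = 0$ ($M{\left(I \right)} = 0 \left(-1\right) 6 = 0 \cdot 6 = 0$)
$\sqrt{t^{2}{\left(s{\left(4,0 \right)} \right)} + M{\left(-22 \right)}} = \sqrt{13^{2} + 0} = \sqrt{169 + 0} = \sqrt{169} = 13$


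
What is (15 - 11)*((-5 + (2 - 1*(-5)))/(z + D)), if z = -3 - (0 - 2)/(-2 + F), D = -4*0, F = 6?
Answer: -16/5 ≈ -3.2000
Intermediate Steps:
D = 0
z = -5/2 (z = -3 - (0 - 2)/(-2 + 6) = -3 - (-2)/4 = -3 - 1*(-½) = -3 + ½ = -5/2 ≈ -2.5000)
(15 - 11)*((-5 + (2 - 1*(-5)))/(z + D)) = (15 - 11)*((-5 + (2 - 1*(-5)))/(-5/2 + 0)) = 4*((-5 + (2 + 5))/(-5/2)) = 4*((-5 + 7)*(-⅖)) = 4*(2*(-⅖)) = 4*(-⅘) = -16/5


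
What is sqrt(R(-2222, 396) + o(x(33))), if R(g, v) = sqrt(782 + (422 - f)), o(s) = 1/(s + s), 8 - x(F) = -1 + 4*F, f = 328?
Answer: sqrt(-246 + 121032*sqrt(219))/246 ≈ 5.4400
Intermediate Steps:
x(F) = 9 - 4*F (x(F) = 8 - (-1 + 4*F) = 8 + (1 - 4*F) = 9 - 4*F)
o(s) = 1/(2*s)
R(g, v) = 2*sqrt(219) (R(g, v) = sqrt(782 + (422 - 1*328)) = sqrt(782 + (422 - 328)) = sqrt(782 + 94) = sqrt(876) = 2*sqrt(219))
sqrt(R(-2222, 396) + o(x(33))) = sqrt(2*sqrt(219) + 1/(2*(9 - 4*33))) = sqrt(2*sqrt(219) + 1/(2*(9 - 132))) = sqrt(2*sqrt(219) + (1/2)/(-123)) = sqrt(2*sqrt(219) + (1/2)*(-1/123)) = sqrt(2*sqrt(219) - 1/246) = sqrt(-1/246 + 2*sqrt(219))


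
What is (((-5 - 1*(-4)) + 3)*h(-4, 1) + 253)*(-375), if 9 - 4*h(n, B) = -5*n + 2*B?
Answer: -184875/2 ≈ -92438.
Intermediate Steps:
h(n, B) = 9/4 - B/2 + 5*n/4 (h(n, B) = 9/4 - (-5*n + 2*B)/4 = 9/4 + (-B/2 + 5*n/4) = 9/4 - B/2 + 5*n/4)
(((-5 - 1*(-4)) + 3)*h(-4, 1) + 253)*(-375) = (((-5 - 1*(-4)) + 3)*(9/4 - ½*1 + (5/4)*(-4)) + 253)*(-375) = (((-5 + 4) + 3)*(9/4 - ½ - 5) + 253)*(-375) = ((-1 + 3)*(-13/4) + 253)*(-375) = (2*(-13/4) + 253)*(-375) = (-13/2 + 253)*(-375) = (493/2)*(-375) = -184875/2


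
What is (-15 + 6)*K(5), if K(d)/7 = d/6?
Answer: -105/2 ≈ -52.500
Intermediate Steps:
K(d) = 7*d/6 (K(d) = 7*(d/6) = 7*d/6)
(-15 + 6)*K(5) = (-15 + 6)*((7/6)*5) = -9*35/6 = -105/2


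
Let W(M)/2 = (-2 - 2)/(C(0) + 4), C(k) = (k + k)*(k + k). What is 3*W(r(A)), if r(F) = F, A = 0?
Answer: -6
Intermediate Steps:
C(k) = 4*k² (C(k) = (2*k)*(2*k) = 4*k²)
W(M) = -2 (W(M) = 2*((-2 - 2)/(4*0² + 4)) = 2*(-4/(4*0 + 4)) = 2*(-4/(0 + 4)) = 2*(-4/4) = 2*(-4*¼) = 2*(-1) = -2)
3*W(r(A)) = 3*(-2) = -6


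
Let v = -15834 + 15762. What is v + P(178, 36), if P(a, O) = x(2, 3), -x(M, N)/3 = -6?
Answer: -54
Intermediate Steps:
x(M, N) = 18 (x(M, N) = -3*(-6) = 18)
P(a, O) = 18
v = -72
v + P(178, 36) = -72 + 18 = -54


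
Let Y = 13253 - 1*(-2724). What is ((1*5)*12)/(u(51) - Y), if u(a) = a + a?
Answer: -12/3175 ≈ -0.0037795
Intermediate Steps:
u(a) = 2*a
Y = 15977 (Y = 13253 + 2724 = 15977)
((1*5)*12)/(u(51) - Y) = ((1*5)*12)/(2*51 - 1*15977) = (5*12)/(102 - 15977) = 60/(-15875) = 60*(-1/15875) = -12/3175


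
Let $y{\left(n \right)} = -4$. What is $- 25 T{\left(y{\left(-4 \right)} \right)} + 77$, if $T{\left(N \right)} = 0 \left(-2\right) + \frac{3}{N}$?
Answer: $\frac{383}{4} \approx 95.75$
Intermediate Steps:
$T{\left(N \right)} = \frac{3}{N}$ ($T{\left(N \right)} = 0 + \frac{3}{N} = \frac{3}{N}$)
$- 25 T{\left(y{\left(-4 \right)} \right)} + 77 = - 25 \frac{3}{-4} + 77 = - 25 \cdot 3 \left(- \frac{1}{4}\right) + 77 = \left(-25\right) \left(- \frac{3}{4}\right) + 77 = \frac{75}{4} + 77 = \frac{383}{4}$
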